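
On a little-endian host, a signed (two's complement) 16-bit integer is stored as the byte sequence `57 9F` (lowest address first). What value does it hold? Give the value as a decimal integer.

Little-endian stores the least-significant byte at the lowest address.
Reassemble most-significant byte first: 9F 57 → 0x9F57.
Top bit is set, so as a signed 16-bit value this is 0x9F57 − 2^16 = -24745.

-24745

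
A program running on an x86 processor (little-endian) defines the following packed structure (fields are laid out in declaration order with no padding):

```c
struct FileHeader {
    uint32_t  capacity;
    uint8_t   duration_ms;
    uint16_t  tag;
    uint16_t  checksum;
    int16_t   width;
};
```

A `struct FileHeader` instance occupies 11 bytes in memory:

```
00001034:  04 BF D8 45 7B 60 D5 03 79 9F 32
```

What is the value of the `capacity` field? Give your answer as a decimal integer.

1171832580

`capacity` is the first field, at byte offset 0, occupying 4 bytes.
Bytes at offsets 0..3: 04 BF D8 45.
Little-endian: lowest address holds the least-significant byte.
Reassemble most-significant byte first: 45 D8 BF 04 → 0x45D8BF04.
0x45D8BF04 = 1171832580.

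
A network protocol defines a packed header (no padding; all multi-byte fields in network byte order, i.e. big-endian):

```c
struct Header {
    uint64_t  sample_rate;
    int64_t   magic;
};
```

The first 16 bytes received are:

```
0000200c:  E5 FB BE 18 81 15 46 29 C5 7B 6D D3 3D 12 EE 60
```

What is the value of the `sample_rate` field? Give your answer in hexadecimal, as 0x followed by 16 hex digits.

`sample_rate` is the first field, at byte offset 0, occupying 8 bytes.
Bytes at offsets 0..7: E5 FB BE 18 81 15 46 29.
Big-endian: lowest address holds the most-significant byte.
The bytes are already most-significant first: 0xE5FBBE1881154629.

0xE5FBBE1881154629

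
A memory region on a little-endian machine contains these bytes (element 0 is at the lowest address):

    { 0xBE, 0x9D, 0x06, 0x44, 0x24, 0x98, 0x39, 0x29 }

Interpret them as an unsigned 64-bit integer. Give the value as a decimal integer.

2970572710755081662

In little-endian order the low byte comes first in memory.
Reassemble most-significant byte first: 29 39 98 24 44 06 9D BE → 0x2939982444069DBE.
0x2939982444069DBE = 2970572710755081662.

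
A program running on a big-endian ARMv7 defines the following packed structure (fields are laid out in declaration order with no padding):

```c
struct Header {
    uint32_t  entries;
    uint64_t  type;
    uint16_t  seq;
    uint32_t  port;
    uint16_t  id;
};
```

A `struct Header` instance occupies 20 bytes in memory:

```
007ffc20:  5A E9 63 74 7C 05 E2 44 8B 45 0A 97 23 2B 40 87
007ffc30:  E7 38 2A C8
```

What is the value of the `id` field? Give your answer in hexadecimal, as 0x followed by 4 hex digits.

`id` follows `entries` (4 B), `type` (8 B), `seq` (2 B), `port` (4 B), so it starts at offset 4 + 8 + 2 + 4 = 18 and occupies 2 bytes.
Bytes at offsets 18..19: 2A C8.
Big-endian stores the most-significant byte at the lowest address.
The bytes are already most-significant first: 0x2AC8.

0x2AC8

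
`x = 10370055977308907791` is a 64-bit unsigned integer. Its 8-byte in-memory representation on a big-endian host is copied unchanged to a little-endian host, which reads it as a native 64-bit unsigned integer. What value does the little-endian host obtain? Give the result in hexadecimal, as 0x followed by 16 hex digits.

10370055977308907791 in 64-bit hexadecimal is 0x8FE9D6F7EC69E90F.
Stored big-endian, the bytes at ascending addresses are 8F E9 D6 F7 EC 69 E9 0F.
Read back as little-endian, the first byte is least significant, giving 0x0FE969ECF7D6E98F.

0x0FE969ECF7D6E98F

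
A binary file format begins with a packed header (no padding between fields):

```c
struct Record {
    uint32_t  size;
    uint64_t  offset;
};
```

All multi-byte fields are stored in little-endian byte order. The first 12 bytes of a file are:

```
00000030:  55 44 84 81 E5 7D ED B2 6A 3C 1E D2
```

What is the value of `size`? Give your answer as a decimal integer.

2172929109

`size` is the first field, at byte offset 0, occupying 4 bytes.
Bytes at offsets 0..3: 55 44 84 81.
In little-endian order the low byte comes first in memory.
Reassemble most-significant byte first: 81 84 44 55 → 0x81844455.
0x81844455 = 2172929109.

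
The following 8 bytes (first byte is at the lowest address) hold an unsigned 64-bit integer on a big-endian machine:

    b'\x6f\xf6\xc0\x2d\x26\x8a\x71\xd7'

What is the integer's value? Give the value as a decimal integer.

Big-endian stores the most-significant byte at the lowest address.
The bytes are already most-significant first: 0x6FF6C02D268A71D7.
0x6FF6C02D268A71D7 = 8067847082633490903.

8067847082633490903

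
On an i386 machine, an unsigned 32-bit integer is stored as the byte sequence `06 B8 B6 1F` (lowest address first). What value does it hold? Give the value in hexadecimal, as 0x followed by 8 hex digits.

0x1FB6B806

Little-endian: lowest address holds the least-significant byte.
Reassemble most-significant byte first: 1F B6 B8 06 → 0x1FB6B806.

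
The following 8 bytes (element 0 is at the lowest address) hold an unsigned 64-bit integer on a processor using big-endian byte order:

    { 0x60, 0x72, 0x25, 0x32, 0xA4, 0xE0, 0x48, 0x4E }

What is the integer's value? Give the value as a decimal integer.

6949658074430851150

In big-endian order the high byte comes first in memory.
The bytes are already most-significant first: 0x60722532A4E0484E.
0x60722532A4E0484E = 6949658074430851150.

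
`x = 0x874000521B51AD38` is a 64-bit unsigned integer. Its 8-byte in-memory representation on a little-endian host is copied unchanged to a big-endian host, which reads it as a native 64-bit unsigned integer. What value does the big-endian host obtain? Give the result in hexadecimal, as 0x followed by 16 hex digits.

0x38AD511B52004087

Stored little-endian, the bytes at ascending addresses are 38 AD 51 1B 52 00 40 87.
Read back as big-endian, the last byte is least significant, giving 0x38AD511B52004087.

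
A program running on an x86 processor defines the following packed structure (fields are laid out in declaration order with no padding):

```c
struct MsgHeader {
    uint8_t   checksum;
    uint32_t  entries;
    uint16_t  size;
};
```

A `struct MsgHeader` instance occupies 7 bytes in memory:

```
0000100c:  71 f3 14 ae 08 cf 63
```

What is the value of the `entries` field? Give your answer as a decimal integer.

145626355

`entries` follows `checksum` (1 byte), so it starts at byte offset 1 and occupies 4 bytes.
Bytes at offsets 1..4: F3 14 AE 08.
In little-endian order the low byte comes first in memory.
Reassemble most-significant byte first: 08 AE 14 F3 → 0x08AE14F3.
0x08AE14F3 = 145626355.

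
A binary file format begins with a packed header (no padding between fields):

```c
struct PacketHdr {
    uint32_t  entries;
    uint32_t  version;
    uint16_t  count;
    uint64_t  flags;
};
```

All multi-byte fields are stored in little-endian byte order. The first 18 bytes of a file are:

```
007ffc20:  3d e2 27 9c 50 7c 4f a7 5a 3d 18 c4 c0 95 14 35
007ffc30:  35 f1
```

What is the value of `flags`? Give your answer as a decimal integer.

`flags` follows `entries` (4 B), `version` (4 B), `count` (2 B), so it starts at offset 4 + 4 + 2 = 10 and occupies 8 bytes.
Bytes at offsets 10..17: 18 C4 C0 95 14 35 35 F1.
Little-endian: lowest address holds the least-significant byte.
Reassemble most-significant byte first: F1 35 35 14 95 C0 C4 18 → 0xF135351495C0C418.
0xF135351495C0C418 = 17380856699434353688.

17380856699434353688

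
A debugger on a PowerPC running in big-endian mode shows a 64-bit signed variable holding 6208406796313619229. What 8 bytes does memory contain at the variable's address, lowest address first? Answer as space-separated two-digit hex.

6208406796313619229 in hexadecimal, padded to 64 bits, is 0x5628B1167364EB1D.
Split into bytes (most-significant first): 56 28 B1 16 73 64 EB 1D.
Big-endian: lowest address holds the most-significant byte.
So the memory order matches the most-significant-first order: 56 28 B1 16 73 64 EB 1D.

56 28 B1 16 73 64 EB 1D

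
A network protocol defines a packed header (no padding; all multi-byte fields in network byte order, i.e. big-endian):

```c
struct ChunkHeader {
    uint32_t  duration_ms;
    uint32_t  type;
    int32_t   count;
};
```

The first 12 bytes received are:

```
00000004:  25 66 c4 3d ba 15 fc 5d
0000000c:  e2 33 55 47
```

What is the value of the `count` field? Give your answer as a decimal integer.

`count` follows `duration_ms` (4 B), `type` (4 B), so it starts at offset 4 + 4 = 8 and occupies 4 bytes.
Bytes at offsets 8..11: E2 33 55 47.
Big-endian: lowest address holds the most-significant byte.
The bytes are already most-significant first: 0xE2335547.
Top bit is set, so as a signed 32-bit value this is 0xE2335547 − 2^32 = -499952313.

-499952313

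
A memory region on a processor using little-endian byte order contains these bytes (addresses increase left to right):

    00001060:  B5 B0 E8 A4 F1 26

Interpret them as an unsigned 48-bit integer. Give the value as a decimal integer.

42819295686837

In little-endian order the low byte comes first in memory.
Reassemble most-significant byte first: 26 F1 A4 E8 B0 B5 → 0x26F1A4E8B0B5.
0x26F1A4E8B0B5 = 42819295686837.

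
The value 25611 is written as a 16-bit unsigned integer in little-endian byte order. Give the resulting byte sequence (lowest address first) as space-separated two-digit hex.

25611 in hexadecimal, padded to 16 bits, is 0x640B.
Split into bytes (most-significant first): 64 0B.
Little-endian stores the least-significant byte at the lowest address.
So at ascending addresses the bytes are 0B 64.

0B 64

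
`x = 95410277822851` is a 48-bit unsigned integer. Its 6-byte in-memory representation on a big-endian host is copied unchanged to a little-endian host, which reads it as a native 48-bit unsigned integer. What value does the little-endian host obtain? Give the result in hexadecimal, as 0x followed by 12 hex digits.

95410277822851 in 48-bit hexadecimal is 0x56C66FB7B183.
Stored big-endian, the bytes at ascending addresses are 56 C6 6F B7 B1 83.
Read back as little-endian, the first byte is least significant, giving 0x83B1B76FC656.

0x83B1B76FC656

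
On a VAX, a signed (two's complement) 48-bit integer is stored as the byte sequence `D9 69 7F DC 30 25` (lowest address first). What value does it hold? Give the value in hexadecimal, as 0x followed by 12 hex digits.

Little-endian stores the least-significant byte at the lowest address.
Reassemble most-significant byte first: 25 30 DC 7F 69 D9 → 0x2530DC7F69D9.

0x2530DC7F69D9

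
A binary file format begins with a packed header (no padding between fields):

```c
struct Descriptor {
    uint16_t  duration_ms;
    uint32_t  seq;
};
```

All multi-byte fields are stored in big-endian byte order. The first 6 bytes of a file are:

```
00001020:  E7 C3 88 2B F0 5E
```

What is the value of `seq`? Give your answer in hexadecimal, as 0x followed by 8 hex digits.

`seq` follows `duration_ms` (2 bytes), so it starts at byte offset 2 and occupies 4 bytes.
Bytes at offsets 2..5: 88 2B F0 5E.
Big-endian: lowest address holds the most-significant byte.
The bytes are already most-significant first: 0x882BF05E.

0x882BF05E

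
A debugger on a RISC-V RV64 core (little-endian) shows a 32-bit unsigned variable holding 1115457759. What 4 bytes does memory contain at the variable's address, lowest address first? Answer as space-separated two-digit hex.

1115457759 in hexadecimal, padded to 32 bits, is 0x427C88DF.
Split into bytes (most-significant first): 42 7C 88 DF.
In little-endian order the low byte comes first in memory.
So at ascending addresses the bytes are DF 88 7C 42.

DF 88 7C 42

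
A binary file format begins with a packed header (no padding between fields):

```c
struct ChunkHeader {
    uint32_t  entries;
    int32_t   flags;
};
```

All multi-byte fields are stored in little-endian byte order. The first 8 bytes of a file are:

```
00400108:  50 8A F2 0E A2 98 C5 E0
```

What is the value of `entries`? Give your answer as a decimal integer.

`entries` is the first field, at byte offset 0, occupying 4 bytes.
Bytes at offsets 0..3: 50 8A F2 0E.
Little-endian: lowest address holds the least-significant byte.
Reassemble most-significant byte first: 0E F2 8A 50 → 0x0EF28A50.
0x0EF28A50 = 250776144.

250776144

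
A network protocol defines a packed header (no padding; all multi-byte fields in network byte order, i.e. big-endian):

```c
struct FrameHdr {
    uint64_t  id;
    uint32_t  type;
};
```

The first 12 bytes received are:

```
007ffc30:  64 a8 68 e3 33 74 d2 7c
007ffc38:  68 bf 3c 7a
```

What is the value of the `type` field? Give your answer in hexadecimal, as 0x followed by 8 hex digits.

0x68BF3C7A

`type` follows `id` (8 bytes), so it starts at byte offset 8 and occupies 4 bytes.
Bytes at offsets 8..11: 68 BF 3C 7A.
Big-endian: lowest address holds the most-significant byte.
The bytes are already most-significant first: 0x68BF3C7A.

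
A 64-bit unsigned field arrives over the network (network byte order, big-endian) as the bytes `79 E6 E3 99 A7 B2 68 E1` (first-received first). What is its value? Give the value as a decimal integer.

8783958372315719905

Big-endian stores the most-significant byte at the lowest address.
The bytes are already most-significant first: 0x79E6E399A7B268E1.
0x79E6E399A7B268E1 = 8783958372315719905.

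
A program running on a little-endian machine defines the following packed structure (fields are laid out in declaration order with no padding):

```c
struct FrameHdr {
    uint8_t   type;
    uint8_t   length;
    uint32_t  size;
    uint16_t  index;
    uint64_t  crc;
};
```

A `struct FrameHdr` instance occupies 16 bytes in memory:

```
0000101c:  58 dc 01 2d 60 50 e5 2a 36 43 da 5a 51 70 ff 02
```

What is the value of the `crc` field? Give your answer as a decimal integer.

216014801855988534

`crc` follows `type` (1 B), `length` (1 B), `size` (4 B), `index` (2 B), so it starts at offset 1 + 1 + 4 + 2 = 8 and occupies 8 bytes.
Bytes at offsets 8..15: 36 43 DA 5A 51 70 FF 02.
In little-endian order the low byte comes first in memory.
Reassemble most-significant byte first: 02 FF 70 51 5A DA 43 36 → 0x02FF70515ADA4336.
0x02FF70515ADA4336 = 216014801855988534.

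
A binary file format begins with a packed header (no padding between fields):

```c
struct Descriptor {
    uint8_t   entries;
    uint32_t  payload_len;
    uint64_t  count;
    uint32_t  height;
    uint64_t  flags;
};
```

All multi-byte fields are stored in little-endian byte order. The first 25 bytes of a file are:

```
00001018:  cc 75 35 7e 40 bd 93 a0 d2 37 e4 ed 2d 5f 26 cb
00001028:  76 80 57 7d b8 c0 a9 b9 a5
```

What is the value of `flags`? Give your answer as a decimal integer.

`flags` follows `entries` (1 B), `payload_len` (4 B), `count` (8 B), `height` (4 B), so it starts at offset 1 + 4 + 8 + 4 = 17 and occupies 8 bytes.
Bytes at offsets 17..24: 80 57 7D B8 C0 A9 B9 A5.
Little-endian stores the least-significant byte at the lowest address.
Reassemble most-significant byte first: A5 B9 A9 C0 B8 7D 57 80 → 0xA5B9A9C0B87D5780.
0xA5B9A9C0B87D5780 = 11941762532143617920.

11941762532143617920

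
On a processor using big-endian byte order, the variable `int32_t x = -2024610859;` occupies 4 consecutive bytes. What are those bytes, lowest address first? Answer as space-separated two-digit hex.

Two's complement of -2024610859 in 32 bits: 2024610859 = 0x78AD1C2B; invert → 0x8752E3D4; add 1 → 0x8752E3D5.
Split into bytes (most-significant first): 87 52 E3 D5.
Big-endian: lowest address holds the most-significant byte.
So the memory order matches the most-significant-first order: 87 52 E3 D5.

87 52 E3 D5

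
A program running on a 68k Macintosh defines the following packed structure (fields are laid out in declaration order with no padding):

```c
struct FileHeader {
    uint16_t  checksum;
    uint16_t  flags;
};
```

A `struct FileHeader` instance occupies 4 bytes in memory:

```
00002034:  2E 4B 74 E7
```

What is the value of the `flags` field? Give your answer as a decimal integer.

`flags` follows `checksum` (2 bytes), so it starts at byte offset 2 and occupies 2 bytes.
Bytes at offsets 2..3: 74 E7.
Big-endian stores the most-significant byte at the lowest address.
The bytes are already most-significant first: 0x74E7.
0x74E7 = 29927.

29927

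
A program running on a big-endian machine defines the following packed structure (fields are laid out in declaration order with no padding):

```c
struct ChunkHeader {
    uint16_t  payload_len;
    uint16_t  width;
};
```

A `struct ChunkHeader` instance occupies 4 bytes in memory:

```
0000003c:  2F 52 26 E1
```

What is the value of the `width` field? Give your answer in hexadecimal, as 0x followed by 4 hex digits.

`width` follows `payload_len` (2 bytes), so it starts at byte offset 2 and occupies 2 bytes.
Bytes at offsets 2..3: 26 E1.
Big-endian: lowest address holds the most-significant byte.
The bytes are already most-significant first: 0x26E1.

0x26E1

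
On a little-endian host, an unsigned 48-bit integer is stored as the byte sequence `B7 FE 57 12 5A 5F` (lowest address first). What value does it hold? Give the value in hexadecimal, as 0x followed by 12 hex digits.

0x5F5A1257FEB7

In little-endian order the low byte comes first in memory.
Reassemble most-significant byte first: 5F 5A 12 57 FE B7 → 0x5F5A1257FEB7.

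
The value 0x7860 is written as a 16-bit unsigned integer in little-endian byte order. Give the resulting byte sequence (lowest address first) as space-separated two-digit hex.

60 78

Split into bytes (most-significant first): 78 60.
In little-endian order the low byte comes first in memory.
So at ascending addresses the bytes are 60 78.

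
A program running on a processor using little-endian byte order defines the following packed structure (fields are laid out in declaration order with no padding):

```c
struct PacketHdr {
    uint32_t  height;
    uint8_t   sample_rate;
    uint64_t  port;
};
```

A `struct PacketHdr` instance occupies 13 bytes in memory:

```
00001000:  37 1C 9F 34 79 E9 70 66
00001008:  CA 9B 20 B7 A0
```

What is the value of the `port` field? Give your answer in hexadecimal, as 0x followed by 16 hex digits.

`port` follows `height` (4 B), `sample_rate` (1 B), so it starts at offset 4 + 1 = 5 and occupies 8 bytes.
Bytes at offsets 5..12: E9 70 66 CA 9B 20 B7 A0.
Little-endian: lowest address holds the least-significant byte.
Reassemble most-significant byte first: A0 B7 20 9B CA 66 70 E9 → 0xA0B7209BCA6670E9.

0xA0B7209BCA6670E9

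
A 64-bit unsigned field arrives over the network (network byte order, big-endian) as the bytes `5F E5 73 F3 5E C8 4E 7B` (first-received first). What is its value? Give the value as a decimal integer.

Big-endian: lowest address holds the most-significant byte.
The bytes are already most-significant first: 0x5FE573F35EC84E7B.
0x5FE573F35EC84E7B = 6910056692374326907.

6910056692374326907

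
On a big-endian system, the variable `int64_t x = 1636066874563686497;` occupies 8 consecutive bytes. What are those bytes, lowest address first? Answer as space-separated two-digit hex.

16 B4 7A 27 77 26 F0 61

1636066874563686497 in hexadecimal, padded to 64 bits, is 0x16B47A277726F061.
Split into bytes (most-significant first): 16 B4 7A 27 77 26 F0 61.
Big-endian stores the most-significant byte at the lowest address.
So the memory order matches the most-significant-first order: 16 B4 7A 27 77 26 F0 61.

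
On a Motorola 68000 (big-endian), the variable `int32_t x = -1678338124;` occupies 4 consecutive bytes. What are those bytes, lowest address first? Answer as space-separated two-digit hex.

Two's complement of -1678338124 in 32 bits: 1678338124 = 0x6409684C; invert → 0x9BF697B3; add 1 → 0x9BF697B4.
Split into bytes (most-significant first): 9B F6 97 B4.
Big-endian: lowest address holds the most-significant byte.
So the memory order matches the most-significant-first order: 9B F6 97 B4.

9B F6 97 B4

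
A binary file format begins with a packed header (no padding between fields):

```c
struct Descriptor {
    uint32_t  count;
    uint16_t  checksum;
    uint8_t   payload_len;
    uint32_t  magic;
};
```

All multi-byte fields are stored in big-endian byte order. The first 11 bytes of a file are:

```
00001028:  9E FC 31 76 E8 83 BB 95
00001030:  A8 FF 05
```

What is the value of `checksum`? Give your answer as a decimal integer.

59523

`checksum` follows `count` (4 bytes), so it starts at byte offset 4 and occupies 2 bytes.
Bytes at offsets 4..5: E8 83.
Big-endian: lowest address holds the most-significant byte.
The bytes are already most-significant first: 0xE883.
0xE883 = 59523.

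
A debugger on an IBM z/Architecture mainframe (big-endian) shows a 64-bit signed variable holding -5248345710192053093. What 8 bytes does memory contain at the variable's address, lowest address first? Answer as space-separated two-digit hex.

Two's complement of -5248345710192053093 in 64 bits: 5248345710192053093 = 0x48D5DE9DD2714B65; invert → 0xB72A21622D8EB49A; add 1 → 0xB72A21622D8EB49B.
Split into bytes (most-significant first): B7 2A 21 62 2D 8E B4 9B.
Big-endian stores the most-significant byte at the lowest address.
So the memory order matches the most-significant-first order: B7 2A 21 62 2D 8E B4 9B.

B7 2A 21 62 2D 8E B4 9B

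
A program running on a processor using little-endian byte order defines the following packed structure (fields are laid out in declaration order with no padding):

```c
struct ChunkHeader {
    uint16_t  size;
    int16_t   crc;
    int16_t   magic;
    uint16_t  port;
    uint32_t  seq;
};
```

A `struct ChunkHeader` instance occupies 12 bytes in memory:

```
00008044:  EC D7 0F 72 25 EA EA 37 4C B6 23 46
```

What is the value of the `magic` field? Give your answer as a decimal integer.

`magic` follows `size` (2 B), `crc` (2 B), so it starts at offset 2 + 2 = 4 and occupies 2 bytes.
Bytes at offsets 4..5: 25 EA.
Little-endian: lowest address holds the least-significant byte.
Reassemble most-significant byte first: EA 25 → 0xEA25.
Top bit is set, so as a signed 16-bit value this is 0xEA25 − 2^16 = -5595.

-5595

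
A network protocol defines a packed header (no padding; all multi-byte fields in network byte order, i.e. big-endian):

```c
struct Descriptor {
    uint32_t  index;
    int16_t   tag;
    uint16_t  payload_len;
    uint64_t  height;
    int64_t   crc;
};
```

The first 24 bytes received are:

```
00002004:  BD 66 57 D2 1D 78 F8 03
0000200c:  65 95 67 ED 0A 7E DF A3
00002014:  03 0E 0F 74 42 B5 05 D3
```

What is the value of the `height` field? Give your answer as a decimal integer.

`height` follows `index` (4 B), `tag` (2 B), `payload_len` (2 B), so it starts at offset 4 + 2 + 2 = 8 and occupies 8 bytes.
Bytes at offsets 8..15: 65 95 67 ED 0A 7E DF A3.
Big-endian: lowest address holds the most-significant byte.
The bytes are already most-significant first: 0x659567ED0A7EDFA3.
0x659567ED0A7EDFA3 = 7319871037141606307.

7319871037141606307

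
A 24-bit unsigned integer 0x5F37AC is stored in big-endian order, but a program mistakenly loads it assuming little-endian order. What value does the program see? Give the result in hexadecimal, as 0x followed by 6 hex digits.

Stored big-endian, the bytes at ascending addresses are 5F 37 AC.
Read back as little-endian, the first byte is least significant, giving 0xAC375F.

0xAC375F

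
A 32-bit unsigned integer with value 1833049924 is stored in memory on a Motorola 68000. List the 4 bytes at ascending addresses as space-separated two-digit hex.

6D 42 1F 44

1833049924 in hexadecimal, padded to 32 bits, is 0x6D421F44.
Split into bytes (most-significant first): 6D 42 1F 44.
Big-endian: lowest address holds the most-significant byte.
So the memory order matches the most-significant-first order: 6D 42 1F 44.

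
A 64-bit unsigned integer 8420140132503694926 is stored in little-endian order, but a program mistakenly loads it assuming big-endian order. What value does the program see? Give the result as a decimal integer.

8420140132503694926 in 64-bit hexadecimal is 0x74DA58D6B4E4AE4E.
Stored little-endian, the bytes at ascending addresses are 4E AE E4 B4 D6 58 DA 74.
Read back as big-endian, the last byte is least significant, giving 0x4EAEE4B4D658DA74.
0x4EAEE4B4D658DA74 = 5669720446247426676.

5669720446247426676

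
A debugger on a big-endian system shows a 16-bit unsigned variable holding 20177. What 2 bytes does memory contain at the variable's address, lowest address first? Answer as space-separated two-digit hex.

4E D1

20177 in hexadecimal, padded to 16 bits, is 0x4ED1.
Split into bytes (most-significant first): 4E D1.
Big-endian stores the most-significant byte at the lowest address.
So the memory order matches the most-significant-first order: 4E D1.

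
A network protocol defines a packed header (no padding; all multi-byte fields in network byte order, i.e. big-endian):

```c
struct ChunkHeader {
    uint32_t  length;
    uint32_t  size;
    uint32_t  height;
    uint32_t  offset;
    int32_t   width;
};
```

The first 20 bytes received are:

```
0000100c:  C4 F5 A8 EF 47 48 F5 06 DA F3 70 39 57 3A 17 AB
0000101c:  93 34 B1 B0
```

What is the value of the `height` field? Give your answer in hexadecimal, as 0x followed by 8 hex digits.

`height` follows `length` (4 B), `size` (4 B), so it starts at offset 4 + 4 = 8 and occupies 4 bytes.
Bytes at offsets 8..11: DA F3 70 39.
In big-endian order the high byte comes first in memory.
The bytes are already most-significant first: 0xDAF37039.

0xDAF37039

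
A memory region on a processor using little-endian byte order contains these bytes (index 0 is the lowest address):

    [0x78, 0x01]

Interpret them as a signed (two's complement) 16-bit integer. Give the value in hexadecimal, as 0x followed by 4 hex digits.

0x0178

Little-endian: lowest address holds the least-significant byte.
Reassemble most-significant byte first: 01 78 → 0x0178.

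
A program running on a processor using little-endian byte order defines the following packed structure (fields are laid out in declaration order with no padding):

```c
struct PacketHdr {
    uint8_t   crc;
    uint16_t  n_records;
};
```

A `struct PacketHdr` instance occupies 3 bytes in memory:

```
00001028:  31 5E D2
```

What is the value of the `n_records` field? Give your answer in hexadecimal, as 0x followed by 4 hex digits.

0xD25E

`n_records` follows `crc` (1 byte), so it starts at byte offset 1 and occupies 2 bytes.
Bytes at offsets 1..2: 5E D2.
Little-endian: lowest address holds the least-significant byte.
Reassemble most-significant byte first: D2 5E → 0xD25E.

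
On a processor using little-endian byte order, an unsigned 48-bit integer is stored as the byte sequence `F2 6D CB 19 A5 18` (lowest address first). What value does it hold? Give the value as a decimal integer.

Little-endian stores the least-significant byte at the lowest address.
Reassemble most-significant byte first: 18 A5 19 CB 6D F2 → 0x18A519CB6DF2.
0x18A519CB6DF2 = 27097381432818.

27097381432818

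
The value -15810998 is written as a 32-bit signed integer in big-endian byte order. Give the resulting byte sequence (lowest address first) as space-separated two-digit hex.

Two's complement of -15810998 in 32 bits: 15810998 = 0x00F141B6; invert → 0xFF0EBE49; add 1 → 0xFF0EBE4A.
Split into bytes (most-significant first): FF 0E BE 4A.
Big-endian stores the most-significant byte at the lowest address.
So the memory order matches the most-significant-first order: FF 0E BE 4A.

FF 0E BE 4A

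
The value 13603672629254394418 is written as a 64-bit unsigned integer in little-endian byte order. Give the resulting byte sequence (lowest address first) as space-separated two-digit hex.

13603672629254394418 in hexadecimal, padded to 64 bits, is 0xBCC9F42E53699232.
Split into bytes (most-significant first): BC C9 F4 2E 53 69 92 32.
In little-endian order the low byte comes first in memory.
So at ascending addresses the bytes are 32 92 69 53 2E F4 C9 BC.

32 92 69 53 2E F4 C9 BC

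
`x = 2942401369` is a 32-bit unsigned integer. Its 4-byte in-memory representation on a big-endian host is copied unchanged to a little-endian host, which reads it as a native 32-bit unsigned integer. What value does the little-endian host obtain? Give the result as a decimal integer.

2942401369 in 32-bit hexadecimal is 0xAF617B59.
Stored big-endian, the bytes at ascending addresses are AF 61 7B 59.
Read back as little-endian, the first byte is least significant, giving 0x597B61AF.
0x597B61AF = 1501258159.

1501258159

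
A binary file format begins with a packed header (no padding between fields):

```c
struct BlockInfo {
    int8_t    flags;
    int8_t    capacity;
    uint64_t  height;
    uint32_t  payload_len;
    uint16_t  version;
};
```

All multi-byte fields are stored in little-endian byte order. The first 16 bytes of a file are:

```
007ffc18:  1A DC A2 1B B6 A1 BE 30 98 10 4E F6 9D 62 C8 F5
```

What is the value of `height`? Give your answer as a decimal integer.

1195759296381852578

`height` follows `flags` (1 B), `capacity` (1 B), so it starts at offset 1 + 1 = 2 and occupies 8 bytes.
Bytes at offsets 2..9: A2 1B B6 A1 BE 30 98 10.
Little-endian: lowest address holds the least-significant byte.
Reassemble most-significant byte first: 10 98 30 BE A1 B6 1B A2 → 0x109830BEA1B61BA2.
0x109830BEA1B61BA2 = 1195759296381852578.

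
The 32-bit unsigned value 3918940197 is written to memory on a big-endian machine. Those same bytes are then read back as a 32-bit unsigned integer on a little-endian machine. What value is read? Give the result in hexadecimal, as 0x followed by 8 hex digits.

3918940197 in 32-bit hexadecimal is 0xE9964825.
Stored big-endian, the bytes at ascending addresses are E9 96 48 25.
Read back as little-endian, the first byte is least significant, giving 0x254896E9.

0x254896E9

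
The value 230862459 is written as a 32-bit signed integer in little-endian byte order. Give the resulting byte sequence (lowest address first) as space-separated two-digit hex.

7B AE C2 0D

230862459 in hexadecimal, padded to 32 bits, is 0x0DC2AE7B.
Split into bytes (most-significant first): 0D C2 AE 7B.
Little-endian: lowest address holds the least-significant byte.
So at ascending addresses the bytes are 7B AE C2 0D.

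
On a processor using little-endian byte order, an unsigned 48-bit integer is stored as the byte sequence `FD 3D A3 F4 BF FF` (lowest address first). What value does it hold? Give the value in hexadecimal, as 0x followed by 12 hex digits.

0xFFBFF4A33DFD

Little-endian stores the least-significant byte at the lowest address.
Reassemble most-significant byte first: FF BF F4 A3 3D FD → 0xFFBFF4A33DFD.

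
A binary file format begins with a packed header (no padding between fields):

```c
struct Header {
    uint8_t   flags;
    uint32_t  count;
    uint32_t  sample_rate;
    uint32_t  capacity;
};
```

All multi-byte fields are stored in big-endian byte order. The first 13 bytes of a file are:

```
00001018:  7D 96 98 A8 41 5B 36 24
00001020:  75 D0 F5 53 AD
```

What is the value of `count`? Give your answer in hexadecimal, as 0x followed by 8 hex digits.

0x9698A841

`count` follows `flags` (1 byte), so it starts at byte offset 1 and occupies 4 bytes.
Bytes at offsets 1..4: 96 98 A8 41.
Big-endian: lowest address holds the most-significant byte.
The bytes are already most-significant first: 0x9698A841.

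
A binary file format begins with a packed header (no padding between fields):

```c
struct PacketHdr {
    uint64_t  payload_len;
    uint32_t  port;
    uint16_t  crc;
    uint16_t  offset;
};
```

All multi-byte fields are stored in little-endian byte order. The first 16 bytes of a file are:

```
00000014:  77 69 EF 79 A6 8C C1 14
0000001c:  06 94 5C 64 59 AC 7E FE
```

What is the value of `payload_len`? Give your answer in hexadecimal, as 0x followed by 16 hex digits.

0x14C18CA679EF6977

`payload_len` is the first field, at byte offset 0, occupying 8 bytes.
Bytes at offsets 0..7: 77 69 EF 79 A6 8C C1 14.
Little-endian stores the least-significant byte at the lowest address.
Reassemble most-significant byte first: 14 C1 8C A6 79 EF 69 77 → 0x14C18CA679EF6977.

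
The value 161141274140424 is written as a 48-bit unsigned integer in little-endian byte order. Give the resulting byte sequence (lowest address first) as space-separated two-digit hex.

08 5F 67 A0 8E 92

161141274140424 in hexadecimal, padded to 48 bits, is 0x928EA0675F08.
Split into bytes (most-significant first): 92 8E A0 67 5F 08.
Little-endian stores the least-significant byte at the lowest address.
So at ascending addresses the bytes are 08 5F 67 A0 8E 92.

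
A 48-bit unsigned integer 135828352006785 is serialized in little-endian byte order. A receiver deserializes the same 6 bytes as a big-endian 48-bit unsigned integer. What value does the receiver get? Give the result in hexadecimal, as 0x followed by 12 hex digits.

0x81FAAB00897B

135828352006785 in 48-bit hexadecimal is 0x7B8900ABFA81.
Stored little-endian, the bytes at ascending addresses are 81 FA AB 00 89 7B.
Read back as big-endian, the last byte is least significant, giving 0x81FAAB00897B.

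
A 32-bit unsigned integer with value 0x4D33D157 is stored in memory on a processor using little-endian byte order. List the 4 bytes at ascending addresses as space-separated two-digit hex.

57 D1 33 4D

Split into bytes (most-significant first): 4D 33 D1 57.
In little-endian order the low byte comes first in memory.
So at ascending addresses the bytes are 57 D1 33 4D.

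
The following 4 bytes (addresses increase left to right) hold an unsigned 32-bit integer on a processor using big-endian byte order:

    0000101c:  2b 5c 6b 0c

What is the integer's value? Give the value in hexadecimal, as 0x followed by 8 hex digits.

Big-endian: lowest address holds the most-significant byte.
The bytes are already most-significant first: 0x2B5C6B0C.

0x2B5C6B0C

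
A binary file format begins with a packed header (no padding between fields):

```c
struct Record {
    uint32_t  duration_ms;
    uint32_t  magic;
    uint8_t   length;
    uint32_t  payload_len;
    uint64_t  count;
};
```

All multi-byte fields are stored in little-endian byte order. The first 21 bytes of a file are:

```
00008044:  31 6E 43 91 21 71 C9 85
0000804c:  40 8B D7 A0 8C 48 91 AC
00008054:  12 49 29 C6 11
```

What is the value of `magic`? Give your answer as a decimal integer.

2244571425

`magic` follows `duration_ms` (4 bytes), so it starts at byte offset 4 and occupies 4 bytes.
Bytes at offsets 4..7: 21 71 C9 85.
In little-endian order the low byte comes first in memory.
Reassemble most-significant byte first: 85 C9 71 21 → 0x85C97121.
0x85C97121 = 2244571425.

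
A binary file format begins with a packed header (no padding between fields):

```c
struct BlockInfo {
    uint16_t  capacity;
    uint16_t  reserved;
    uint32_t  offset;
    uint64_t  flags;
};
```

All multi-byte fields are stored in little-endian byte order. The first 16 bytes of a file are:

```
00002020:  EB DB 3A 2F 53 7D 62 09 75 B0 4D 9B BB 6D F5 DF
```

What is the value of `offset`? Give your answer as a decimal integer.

157449555

`offset` follows `capacity` (2 B), `reserved` (2 B), so it starts at offset 2 + 2 = 4 and occupies 4 bytes.
Bytes at offsets 4..7: 53 7D 62 09.
Little-endian stores the least-significant byte at the lowest address.
Reassemble most-significant byte first: 09 62 7D 53 → 0x09627D53.
0x09627D53 = 157449555.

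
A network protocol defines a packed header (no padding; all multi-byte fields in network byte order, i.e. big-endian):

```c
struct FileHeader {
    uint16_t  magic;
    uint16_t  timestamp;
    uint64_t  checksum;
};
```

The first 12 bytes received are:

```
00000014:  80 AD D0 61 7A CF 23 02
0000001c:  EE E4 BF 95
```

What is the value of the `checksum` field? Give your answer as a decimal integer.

8849330288311189397

`checksum` follows `magic` (2 B), `timestamp` (2 B), so it starts at offset 2 + 2 = 4 and occupies 8 bytes.
Bytes at offsets 4..11: 7A CF 23 02 EE E4 BF 95.
Big-endian stores the most-significant byte at the lowest address.
The bytes are already most-significant first: 0x7ACF2302EEE4BF95.
0x7ACF2302EEE4BF95 = 8849330288311189397.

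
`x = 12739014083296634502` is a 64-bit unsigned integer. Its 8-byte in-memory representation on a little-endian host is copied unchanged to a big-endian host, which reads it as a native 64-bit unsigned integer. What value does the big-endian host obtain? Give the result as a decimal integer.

9666581359276182192

12739014083296634502 in 64-bit hexadecimal is 0xB0CA11D087982686.
Stored little-endian, the bytes at ascending addresses are 86 26 98 87 D0 11 CA B0.
Read back as big-endian, the last byte is least significant, giving 0x86269887D011CAB0.
0x86269887D011CAB0 = 9666581359276182192.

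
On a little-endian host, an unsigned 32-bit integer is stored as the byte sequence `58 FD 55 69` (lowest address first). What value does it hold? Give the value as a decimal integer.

Little-endian stores the least-significant byte at the lowest address.
Reassemble most-significant byte first: 69 55 FD 58 → 0x6955FD58.
0x6955FD58 = 1767243096.

1767243096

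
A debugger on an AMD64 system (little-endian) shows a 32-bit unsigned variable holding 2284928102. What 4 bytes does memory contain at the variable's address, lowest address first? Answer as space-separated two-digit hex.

66 3C 31 88

2284928102 in hexadecimal, padded to 32 bits, is 0x88313C66.
Split into bytes (most-significant first): 88 31 3C 66.
Little-endian: lowest address holds the least-significant byte.
So at ascending addresses the bytes are 66 3C 31 88.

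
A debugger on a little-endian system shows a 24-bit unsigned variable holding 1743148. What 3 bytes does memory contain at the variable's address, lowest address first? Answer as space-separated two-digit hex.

2C 99 1A

1743148 in hexadecimal, padded to 24 bits, is 0x1A992C.
Split into bytes (most-significant first): 1A 99 2C.
In little-endian order the low byte comes first in memory.
So at ascending addresses the bytes are 2C 99 1A.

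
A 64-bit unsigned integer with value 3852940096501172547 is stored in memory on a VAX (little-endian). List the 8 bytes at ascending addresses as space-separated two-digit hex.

3852940096501172547 in hexadecimal, padded to 64 bits, is 0x3578649AA0CFC943.
Split into bytes (most-significant first): 35 78 64 9A A0 CF C9 43.
In little-endian order the low byte comes first in memory.
So at ascending addresses the bytes are 43 C9 CF A0 9A 64 78 35.

43 C9 CF A0 9A 64 78 35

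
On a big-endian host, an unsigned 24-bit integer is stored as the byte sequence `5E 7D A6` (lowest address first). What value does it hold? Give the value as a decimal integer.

In big-endian order the high byte comes first in memory.
The bytes are already most-significant first: 0x5E7DA6.
0x5E7DA6 = 6192550.

6192550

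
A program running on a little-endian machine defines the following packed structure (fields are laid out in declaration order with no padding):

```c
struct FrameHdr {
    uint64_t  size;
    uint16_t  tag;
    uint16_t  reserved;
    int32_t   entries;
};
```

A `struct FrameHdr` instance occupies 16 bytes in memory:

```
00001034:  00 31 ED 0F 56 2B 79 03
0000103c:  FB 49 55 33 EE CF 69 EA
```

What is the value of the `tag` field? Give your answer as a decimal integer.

`tag` follows `size` (8 bytes), so it starts at byte offset 8 and occupies 2 bytes.
Bytes at offsets 8..9: FB 49.
Little-endian: lowest address holds the least-significant byte.
Reassemble most-significant byte first: 49 FB → 0x49FB.
0x49FB = 18939.

18939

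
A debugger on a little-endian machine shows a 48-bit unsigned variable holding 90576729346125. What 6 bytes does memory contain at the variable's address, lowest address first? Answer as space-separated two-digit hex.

90576729346125 in hexadecimal, padded to 48 bits, is 0x526109C7104D.
Split into bytes (most-significant first): 52 61 09 C7 10 4D.
In little-endian order the low byte comes first in memory.
So at ascending addresses the bytes are 4D 10 C7 09 61 52.

4D 10 C7 09 61 52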